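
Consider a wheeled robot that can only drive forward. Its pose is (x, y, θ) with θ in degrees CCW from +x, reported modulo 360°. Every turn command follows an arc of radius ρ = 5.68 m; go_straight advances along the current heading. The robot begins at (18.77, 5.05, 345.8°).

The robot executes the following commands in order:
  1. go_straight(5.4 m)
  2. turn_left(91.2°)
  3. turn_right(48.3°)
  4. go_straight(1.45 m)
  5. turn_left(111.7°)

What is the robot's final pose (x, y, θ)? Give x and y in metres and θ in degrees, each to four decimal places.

(35.9043, 21.7136, 140.4000°)

set_pose: (x, y, θ) = (18.7700, 5.0500, 345.8000°), ρ = 5.68
go_straight(5.4): x += 5.4·cos θ, y += 5.4·sin θ → (24.0050, 3.7253, 345.8000°)
turn_left(91.2°): centre at ρ to the left, rotate +91.2° → (30.9328, 7.9541, 437.0000° ≡ 77.0000°)
turn_right(48.3°): centre at ρ to the right, rotate −48.3° → (33.7395, 11.6585, 28.7000°)
go_straight(1.45): x += 1.45·cos θ, y += 1.45·sin θ → (35.0114, 12.3549, 28.7000°)
turn_left(111.7°): centre at ρ to the left, rotate +111.7° → (35.9043, 21.7136, 140.4000°)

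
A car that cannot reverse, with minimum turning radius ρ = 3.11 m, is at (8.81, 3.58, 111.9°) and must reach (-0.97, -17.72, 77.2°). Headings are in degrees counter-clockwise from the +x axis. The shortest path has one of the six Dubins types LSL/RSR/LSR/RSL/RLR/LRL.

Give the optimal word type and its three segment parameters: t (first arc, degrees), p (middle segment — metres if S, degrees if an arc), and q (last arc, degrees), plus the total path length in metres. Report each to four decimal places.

Let ψ = atan2(Δy, Δx) = atan2(-21.30, -9.78) = -114.6625° be the start→goal bearing.
Normalize: d = |goal − start| / ρ = 23.437969/3.11 = 7.536325, α = (θ_start − ψ) mod 360° = 226.5625° = 3.954261 rad, β = (θ_goal − ψ) mod 360° = 191.8625° = 3.348632 rad.
Common terms: sin α = -0.726124, cos α = -0.687563, sin β = -0.205563, cos β = -0.978644, cos(α−β) = 0.822144, d² = 56.796187. Work in radians in the unit-radius frame; every candidate has L = ρ·(t + p + q).
LSL: p² = 2 + d² − 2cos(α−β) + 2d(sin α − sin β) = 49.305661; p = √p² = 7.021799; φ = atan2(cos β − cos α, d + sin α − sin β) = -0.041466 rad; t = (φ − α) mod 2π = 2.287459 rad, q = (β − φ) mod 2π = 3.390097 rad → L = 3.11·(2.287459 + 7.021799 + 3.390097) = 3.11·12.699355 = 39.494994 m
RSR: p² = 2 + d² − 2cos(α−β) + 2d(sin β − sin α) = 64.998137; p = √p² = 8.062142; φ = atan2(cos α − cos β, d − sin α + sin β) = 0.036112 rad; t = (α − φ) mod 2π = 3.918148 rad, q = (φ − β) mod 2π = 2.970666 rad → L = 3.11·(3.918148 + 8.062142 + 2.970666) = 3.11·14.950957 = 46.497476 m
LSR: p² = d² − 2 + 2cos(α−β) + 2d(sin α + sin β) = 42.397481; p = √p² = 6.511335; φ = atan2(−cos α − cos β, d + sin α + sin β) − atan2(−2, p) = 0.545131 rad; t = (φ − α) mod 2π = 2.874056 rad, q = (φ − β) mod 2π = 3.479685 rad → L = 3.11·(2.874056 + 6.511335 + 3.479685) = 3.11·12.865076 = 40.010386 m
RSL: p² = d² − 2 + 2cos(α−β) − 2d(sin α + sin β) = 70.483469; p = √p² = 8.395443; φ = atan2(cos α + cos β, d − sin α − sin β) − atan2(2, p) = -0.428148 rad; t = (α − φ) mod 2π = 4.382409 rad, q = (β − φ) mod 2π = 3.776780 rad → L = 3.11·(4.382409 + 8.395443 + 3.776780) = 3.11·16.554633 = 51.484907 m
RLR: c = (6 − d² + 2cos(α−β) + 2d(sin α − sin β))/8 = -7.124767, |c| > 1 → infeasible
LRL: c = (6 − d² + 2cos(α−β) − 2d(sin α − sin β))/8 = -5.163208, |c| > 1 → infeasible
Shortest: LSL with L = 39.494994 m ≈ 39.4950 m
Convert LSL to answer units (arcs ×180/π): t = 2.287459·180/π = 131.0617°, p = ρ·p = 3.11·7.021799 = 21.8378 m, q = 3.390097·180/π = 194.2383°, L = 39.4950 m.

LSL: t = 131.0617°, p = 21.8378 m, q = 194.2383°, L = 39.4950 m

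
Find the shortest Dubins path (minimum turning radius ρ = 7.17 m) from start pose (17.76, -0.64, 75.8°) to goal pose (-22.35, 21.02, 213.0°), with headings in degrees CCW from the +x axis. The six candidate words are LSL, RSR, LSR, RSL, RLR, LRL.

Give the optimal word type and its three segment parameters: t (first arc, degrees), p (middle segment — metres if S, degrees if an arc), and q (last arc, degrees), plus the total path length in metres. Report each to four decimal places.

LSL: t = 78.8047°, p = 32.3832 m, q = 58.3953°, L = 49.5524 m

Let ψ = atan2(Δy, Δx) = atan2(21.66, -40.11) = 151.6303° be the start→goal bearing.
Normalize: d = |goal − start| / ρ = 45.584731/7.17 = 6.357703, α = (θ_start − ψ) mod 360° = 284.1697° = 4.959697 rad, β = (θ_goal − ψ) mod 360° = 61.3697° = 1.071103 rad.
Common terms: sin α = -0.969575, cos α = 0.244795, sin β = 0.877730, cos β = 0.479156, cos(α−β) = -0.733730, d² = 40.420388. Work in radians in the unit-radius frame; every candidate has L = ρ·(t + p + q).
LSL: p² = 2 + d² − 2cos(α−β) + 2d(sin α − sin β) = 20.398619; p = √p² = 4.516483; φ = atan2(cos β − cos α, d + sin α − sin β) = 0.051913 rad; t = (φ − α) mod 2π = 1.375402 rad, q = (β − φ) mod 2π = 1.019190 rad → L = 7.17·(1.375402 + 4.516483 + 1.019190) = 7.17·6.911075 = 49.552406 m
RSR: p² = 2 + d² − 2cos(α−β) + 2d(sin β − sin α) = 67.377077; p = √p² = 8.208354; φ = atan2(cos α − cos β, d − sin α + sin β) = -0.028555 rad; t = (α − φ) mod 2π = 4.988252 rad, q = (φ − β) mod 2π = 5.183526 rad → L = 7.17·(4.988252 + 8.208354 + 5.183526) = 7.17·18.380133 = 131.785554 m
LSR: p² = d² − 2 + 2cos(α−β) + 2d(sin α + sin β) = 35.785081; p = √p² = 5.982063; φ = atan2(−cos α − cos β, d + sin α + sin β) − atan2(−2, p) = 0.207621 rad; t = (φ − α) mod 2π = 1.531109 rad, q = (φ − β) mod 2π = 5.419703 rad → L = 7.17·(1.531109 + 5.982063 + 5.419703) = 7.17·12.932875 = 92.728714 m
RSL: p² = d² − 2 + 2cos(α−β) − 2d(sin α + sin β) = 38.120776; p = √p² = 6.174202; φ = atan2(cos α + cos β, d − sin α − sin β) − atan2(2, p) = -0.201482 rad; t = (α − φ) mod 2π = 5.161179 rad, q = (β − φ) mod 2π = 1.272586 rad → L = 7.17·(5.161179 + 6.174202 + 1.272586) = 7.17·12.607967 = 90.399124 m
RLR: c = (6 − d² + 2cos(α−β) + 2d(sin α − sin β))/8 = -7.422135, |c| > 1 → infeasible
LRL: c = (6 − d² + 2cos(α−β) − 2d(sin α − sin β))/8 = -1.549827, |c| > 1 → infeasible
Shortest: LSL with L = 49.552406 m ≈ 49.5524 m
Convert LSL to answer units (arcs ×180/π): t = 1.375402·180/π = 78.8047°, p = ρ·p = 7.17·4.516483 = 32.3832 m, q = 1.019190·180/π = 58.3953°, L = 49.5524 m.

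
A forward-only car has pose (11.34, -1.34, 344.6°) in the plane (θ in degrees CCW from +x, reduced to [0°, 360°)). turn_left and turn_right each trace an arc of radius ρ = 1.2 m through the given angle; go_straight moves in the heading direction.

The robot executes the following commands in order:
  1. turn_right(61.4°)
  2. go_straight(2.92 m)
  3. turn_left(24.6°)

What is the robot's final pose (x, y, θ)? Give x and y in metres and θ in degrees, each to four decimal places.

(13.0765, -5.5272, 307.8000°)

set_pose: (x, y, θ) = (11.3400, -1.3400, 344.6000°), ρ = 1.2
turn_right(61.4°): centre at ρ to the right, rotate −61.4° → (12.1896, -2.2229, 283.2000°)
go_straight(2.92): x += 2.92·cos θ, y += 2.92·sin θ → (12.8564, -5.0657, 283.2000°)
turn_left(24.6°): centre at ρ to the left, rotate +24.6° → (13.0765, -5.5272, 307.8000°)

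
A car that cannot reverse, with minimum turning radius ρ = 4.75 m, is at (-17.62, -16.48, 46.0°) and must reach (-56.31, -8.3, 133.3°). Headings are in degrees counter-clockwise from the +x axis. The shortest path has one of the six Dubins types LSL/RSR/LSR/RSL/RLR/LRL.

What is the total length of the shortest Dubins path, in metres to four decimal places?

Let ψ = atan2(Δy, Δx) = atan2(8.18, -38.69) = 168.0621° be the start→goal bearing.
Normalize: d = |goal − start| / ρ = 39.545272/4.75 = 8.325320, α = (θ_start − ψ) mod 360° = 237.9379° = 4.152800 rad, β = (θ_goal − ψ) mod 360° = 325.2379° = 5.676472 rad.
Common terms: sin α = -0.847473, cos α = -0.530838, sin β = -0.570170, cos β = 0.821527, cos(α−β) = 0.047106, d² = 69.310958. Work in radians in the unit-radius frame; every candidate has L = ρ·(t + p + q).
LSL: p² = 2 + d² − 2cos(α−β) + 2d(sin α − sin β) = 66.599470; p = √p² = 8.160850; φ = atan2(cos β − cos α, d + sin α − sin β) = 0.166482 rad; t = (φ − α) mod 2π = 2.296867 rad, q = (β − φ) mod 2π = 5.509991 rad → L = 4.75·(2.296867 + 8.160850 + 5.509991) = 4.75·15.967708 = 75.846611 m
RSR: p² = 2 + d² − 2cos(α−β) + 2d(sin β − sin α) = 75.834021; p = √p² = 8.708273; φ = atan2(cos α − cos β, d − sin α + sin β) = -0.155928 rad; t = (α − φ) mod 2π = 4.308728 rad, q = (φ − β) mod 2π = 0.450785 rad → L = 4.75·(4.308728 + 8.708273 + 0.450785) = 4.75·13.467786 = 63.971983 m
LSR: p² = d² − 2 + 2cos(α−β) + 2d(sin α + sin β) = 43.800499; p = √p² = 6.618195; φ = atan2(−cos α − cos β, d + sin α + sin β) − atan2(−2, p) = 0.251414 rad; t = (φ − α) mod 2π = 2.381800 rad, q = (φ − β) mod 2π = 0.858127 rad → L = 4.75·(2.381800 + 6.618195 + 0.858127) = 4.75·9.858121 = 46.826077 m
RSL: p² = d² − 2 + 2cos(α−β) − 2d(sin α + sin β) = 91.009843; p = √p² = 9.539908; φ = atan2(cos α + cos β, d − sin α − sin β) − atan2(2, p) = -0.176826 rad; t = (α − φ) mod 2π = 4.329626 rad, q = (β − φ) mod 2π = 5.853298 rad → L = 4.75·(4.329626 + 9.539908 + 5.853298) = 4.75·19.722832 = 93.683452 m
RLR: c = (6 − d² + 2cos(α−β) + 2d(sin α − sin β))/8 = -8.479253, |c| > 1 → infeasible
LRL: c = (6 − d² + 2cos(α−β) − 2d(sin α − sin β))/8 = -7.324934, |c| > 1 → infeasible
Shortest: LSR with L = 46.826077 m ≈ 46.8261 m

46.8261 m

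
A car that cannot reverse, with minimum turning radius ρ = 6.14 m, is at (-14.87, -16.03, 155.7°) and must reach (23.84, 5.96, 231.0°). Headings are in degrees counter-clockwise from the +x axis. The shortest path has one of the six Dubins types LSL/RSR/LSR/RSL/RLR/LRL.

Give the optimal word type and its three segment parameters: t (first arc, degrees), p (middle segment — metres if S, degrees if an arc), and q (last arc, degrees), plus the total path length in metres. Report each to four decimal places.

RSR: t = 122.8812°, p = 37.3775 m, q = 161.8188°, L = 67.8869 m

Let ψ = atan2(Δy, Δx) = atan2(21.99, 38.71) = 29.5996° be the start→goal bearing.
Normalize: d = |goal − start| / ρ = 44.519930/6.14 = 7.250803, α = (θ_start − ψ) mod 360° = 126.1004° = 2.200867 rad, β = (θ_goal − ψ) mod 360° = 201.4004° = 3.515100 rad.
Common terms: sin α = 0.807986, cos α = -0.589202, sin β = -0.364883, cos β = -0.931053, cos(α−β) = 0.253758, d² = 52.574144. Work in radians in the unit-radius frame; every candidate has L = ρ·(t + p + q).
LSL: p² = 2 + d² − 2cos(α−β) + 2d(sin α − sin β) = 71.075111; p = √p² = 8.430606; φ = atan2(cos β − cos α, d + sin α − sin β) = -0.040560 rad; t = (φ − α) mod 2π = 4.041758 rad, q = (β − φ) mod 2π = 3.555660 rad → L = 6.14·(4.041758 + 8.430606 + 3.555660) = 6.14·16.028024 = 98.412067 m
RSR: p² = 2 + d² − 2cos(α−β) + 2d(sin β − sin α) = 37.058145; p = √p² = 6.087540; φ = atan2(cos α − cos β, d − sin α + sin β) = 0.056186 rad; t = (α − φ) mod 2π = 2.144681 rad, q = (φ − β) mod 2π = 2.824271 rad → L = 6.14·(2.144681 + 6.087540 + 2.824271) = 6.14·11.056493 = 67.886864 m
LSR: p² = d² − 2 + 2cos(α−β) + 2d(sin α + sin β) = 57.507365; p = √p² = 7.583361; φ = atan2(−cos α − cos β, d + sin α + sin β) − atan2(−2, p) = 0.452943 rad; t = (φ − α) mod 2π = 4.535261 rad, q = (φ − β) mod 2π = 3.221028 rad → L = 6.14·(4.535261 + 7.583361 + 3.221028) = 6.14·15.339651 = 94.185456 m
RSL: p² = d² − 2 + 2cos(α−β) − 2d(sin α + sin β) = 44.655955; p = √p² = 6.682511; φ = atan2(cos α + cos β, d − sin α − sin β) − atan2(2, p) = -0.510513 rad; t = (α − φ) mod 2π = 2.711380 rad, q = (β − φ) mod 2π = 4.025613 rad → L = 6.14·(2.711380 + 6.682511 + 4.025613) = 6.14·13.419504 = 82.395756 m
RLR: c = (6 − d² + 2cos(α−β) + 2d(sin α − sin β))/8 = -3.632268, |c| > 1 → infeasible
LRL: c = (6 − d² + 2cos(α−β) − 2d(sin α − sin β))/8 = -7.884389, |c| > 1 → infeasible
Shortest: RSR with L = 67.886864 m ≈ 67.8869 m
Convert RSR to answer units (arcs ×180/π): t = 2.144681·180/π = 122.8812°, p = ρ·p = 6.14·6.087540 = 37.3775 m, q = 2.824271·180/π = 161.8188°, L = 67.8869 m.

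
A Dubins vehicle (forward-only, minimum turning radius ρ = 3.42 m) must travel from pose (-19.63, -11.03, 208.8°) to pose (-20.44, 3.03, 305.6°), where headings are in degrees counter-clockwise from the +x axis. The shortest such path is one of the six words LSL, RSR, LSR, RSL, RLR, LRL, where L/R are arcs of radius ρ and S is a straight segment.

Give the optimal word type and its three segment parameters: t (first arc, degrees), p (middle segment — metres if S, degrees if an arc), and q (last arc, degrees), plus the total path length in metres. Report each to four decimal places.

Let ψ = atan2(Δy, Δx) = atan2(14.06, -0.81) = 93.2972° be the start→goal bearing.
Normalize: d = |goal − start| / ρ = 14.083313/3.42 = 4.117928, α = (θ_start − ψ) mod 360° = 115.5028° = 2.015905 rad, β = (θ_goal − ψ) mod 360° = 212.3028° = 3.705383 rad.
Common terms: sin α = 0.902564, cos α = -0.430556, sin β = -0.534394, cos β = -0.845236, cos(α−β) = -0.118404, d² = 16.957329. Work in radians in the unit-radius frame; every candidate has L = ρ·(t + p + q).
LSL: p² = 2 + d² − 2cos(α−β) + 2d(sin α − sin β) = 31.028715; p = √p² = 5.570342; φ = atan2(cos β − cos α, d + sin α − sin β) = -0.074513 rad; t = (φ − α) mod 2π = 4.192768 rad, q = (β − φ) mod 2π = 3.779896 rad → L = 3.42·(4.192768 + 5.570342 + 3.779896) = 3.42·13.543007 = 46.317082 m
RSR: p² = 2 + d² − 2cos(α−β) + 2d(sin β − sin α) = 7.359558; p = √p² = 2.712851; φ = atan2(cos α − cos β, d − sin α + sin β) = 0.153459 rad; t = (α − φ) mod 2π = 1.862445 rad, q = (φ − β) mod 2π = 2.731261 rad → L = 3.42·(1.862445 + 2.712851 + 2.731261) = 3.42·7.306557 = 24.988425 m
LSR: p² = d² − 2 + 2cos(α−β) + 2d(sin α + sin β) = 17.752717; p = √p² = 4.213397; φ = atan2(−cos α − cos β, d + sin α + sin β) − atan2(−2, p) = 0.720257 rad; t = (φ − α) mod 2π = 4.987538 rad, q = (φ − β) mod 2π = 3.298059 rad → L = 3.42·(4.987538 + 4.213397 + 3.298059) = 3.42·12.498994 = 42.746560 m
RSL: p² = d² − 2 + 2cos(α−β) − 2d(sin α + sin β) = 11.688325; p = √p² = 3.418819; φ = atan2(cos α + cos β, d − sin α − sin β) − atan2(2, p) = -0.857262 rad; t = (α − φ) mod 2π = 2.873167 rad, q = (β − φ) mod 2π = 4.562646 rad → L = 3.42·(2.873167 + 3.418819 + 4.562646) = 3.42·10.854632 = 37.122840 m
RLR: c = (6 − d² + 2cos(α−β) + 2d(sin α − sin β))/8 = 0.080055; p = 2π − arccos c = 4.792530 rad; φ = atan2(cos α − cos β, d − sin α + sin β) = 0.153459 rad; t = (α − φ + p/2) mod 2π = 4.258710 rad, q = (α − β − t + p) mod 2π = 5.127526 rad → L = 3.42·(4.258710 + 4.792530 + 5.127526) = 3.42·14.178767 = 48.491382 m
LRL: c = (6 − d² + 2cos(α−β) − 2d(sin α − sin β))/8 = -2.878589, |c| > 1 → infeasible
Shortest: RSR with L = 24.988425 m ≈ 24.9884 m
Convert RSR to answer units (arcs ×180/π): t = 1.862445·180/π = 106.7103°, p = ρ·p = 3.42·2.712851 = 9.2779 m, q = 2.731261·180/π = 156.4897°, L = 24.9884 m.

RSR: t = 106.7103°, p = 9.2779 m, q = 156.4897°, L = 24.9884 m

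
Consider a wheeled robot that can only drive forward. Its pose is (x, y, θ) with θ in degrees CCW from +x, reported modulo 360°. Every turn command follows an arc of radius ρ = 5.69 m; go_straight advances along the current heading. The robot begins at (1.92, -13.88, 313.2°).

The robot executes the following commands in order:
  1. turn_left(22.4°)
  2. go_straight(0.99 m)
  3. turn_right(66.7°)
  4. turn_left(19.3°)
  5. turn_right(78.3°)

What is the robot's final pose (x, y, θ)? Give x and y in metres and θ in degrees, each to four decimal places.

set_pose: (x, y, θ) = (1.9200, -13.8800, 313.2000°), ρ = 5.69
turn_left(22.4°): centre at ρ to the left, rotate +22.4° → (3.7173, -15.1667, 335.6000°)
go_straight(0.99): x += 0.99·cos θ, y += 0.99·sin θ → (4.6188, -15.5757, 335.6000°)
turn_right(66.7°): centre at ρ to the right, rotate −66.7° → (7.9572, -20.8667, 268.9000°)
turn_left(19.3°): centre at ρ to the left, rotate +19.3° → (8.2408, -22.7531, 288.2000°)
turn_right(78.3°): centre at ρ to the right, rotate −78.3° → (5.6719, -29.4630, 209.9000°)

(5.6719, -29.4630, 209.9000°)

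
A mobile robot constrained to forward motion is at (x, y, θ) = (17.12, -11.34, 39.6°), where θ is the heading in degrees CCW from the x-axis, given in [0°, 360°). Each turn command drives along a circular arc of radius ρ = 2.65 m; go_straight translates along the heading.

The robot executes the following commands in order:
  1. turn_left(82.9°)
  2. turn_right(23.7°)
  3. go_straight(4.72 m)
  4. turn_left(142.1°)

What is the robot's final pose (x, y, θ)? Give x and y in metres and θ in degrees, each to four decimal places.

(11.6256, -1.3081, 240.9000°)

set_pose: (x, y, θ) = (17.1200, -11.3400, 39.6000°), ρ = 2.65
turn_left(82.9°): centre at ρ to the left, rotate +82.9° → (17.6658, -7.8743, 122.5000°)
turn_right(23.7°): centre at ρ to the right, rotate −23.7° → (17.2820, -6.8559, 98.8000°)
go_straight(4.72): x += 4.72·cos θ, y += 4.72·sin θ → (16.5599, -2.1914, 98.8000°)
turn_left(142.1°): centre at ρ to the left, rotate +142.1° → (11.6256, -1.3081, 240.9000°)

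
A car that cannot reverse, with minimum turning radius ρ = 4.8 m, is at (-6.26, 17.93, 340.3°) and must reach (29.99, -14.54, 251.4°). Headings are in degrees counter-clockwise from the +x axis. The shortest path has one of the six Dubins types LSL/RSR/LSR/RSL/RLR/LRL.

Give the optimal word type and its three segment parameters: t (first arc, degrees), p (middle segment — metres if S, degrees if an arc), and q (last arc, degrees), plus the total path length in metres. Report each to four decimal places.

Let ψ = atan2(Δy, Δx) = atan2(-32.47, 36.25) = -41.8516° be the start→goal bearing.
Normalize: d = |goal − start| / ρ = 48.665834/4.8 = 10.138715, α = (θ_start − ψ) mod 360° = 22.1516° = 0.386618 rad, β = (θ_goal − ψ) mod 360° = 293.2516° = 5.118205 rad.
Common terms: sin α = 0.377058, cos α = 0.926190, sin β = -0.918780, cos β = 0.394769, cos(α−β) = 0.019197, d² = 102.793550. Work in radians in the unit-radius frame; every candidate has L = ρ·(t + p + q).
LSL: p² = 2 + d² − 2cos(α−β) + 2d(sin α − sin β) = 131.031430; p = √p² = 11.446896; φ = atan2(cos β − cos α, d + sin α − sin β) = -0.046442 rad; t = (φ − α) mod 2π = 5.850126 rad, q = (β − φ) mod 2π = 5.164647 rad → L = 4.8·(5.850126 + 11.446896 + 5.164647) = 4.8·22.461669 = 107.816011 m
RSR: p² = 2 + d² − 2cos(α−β) + 2d(sin β − sin α) = 78.478881; p = √p² = 8.858831; φ = atan2(cos α − cos β, d − sin α + sin β) = 0.060024 rad; t = (α − φ) mod 2π = 0.326594 rad, q = (φ − β) mod 2π = 1.225004 rad → L = 4.8·(0.326594 + 8.858831 + 1.225004) = 4.8·10.410428 = 49.970056 m
LSR: p² = d² − 2 + 2cos(α−β) + 2d(sin α + sin β) = 89.847208; p = √p² = 9.478777; φ = atan2(−cos α − cos β, d + sin α + sin β) − atan2(−2, p) = 0.071164 rad; t = (φ − α) mod 2π = 5.967732 rad, q = (φ − β) mod 2π = 1.236144 rad → L = 4.8·(5.967732 + 9.478777 + 1.236144) = 4.8·16.682652 = 80.076730 m
RSL: p² = d² − 2 + 2cos(α−β) − 2d(sin α + sin β) = 111.816682; p = √p² = 10.574341; φ = atan2(cos α + cos β, d − sin α − sin β) − atan2(2, p) = -0.063874 rad; t = (α − φ) mod 2π = 0.450492 rad, q = (β − φ) mod 2π = 5.182079 rad → L = 4.8·(0.450492 + 10.574341 + 5.182079) = 4.8·16.206911 = 77.793175 m
RLR: c = (6 − d² + 2cos(α−β) + 2d(sin α − sin β))/8 = -8.809860, |c| > 1 → infeasible
LRL: c = (6 − d² + 2cos(α−β) − 2d(sin α − sin β))/8 = -15.378929, |c| > 1 → infeasible
Shortest: RSR with L = 49.970056 m ≈ 49.9701 m
Convert RSR to answer units (arcs ×180/π): t = 0.326594·180/π = 18.7125°, p = ρ·p = 4.8·8.858831 = 42.5224 m, q = 1.225004·180/π = 70.1875°, L = 49.9701 m.

RSR: t = 18.7125°, p = 42.5224 m, q = 70.1875°, L = 49.9701 m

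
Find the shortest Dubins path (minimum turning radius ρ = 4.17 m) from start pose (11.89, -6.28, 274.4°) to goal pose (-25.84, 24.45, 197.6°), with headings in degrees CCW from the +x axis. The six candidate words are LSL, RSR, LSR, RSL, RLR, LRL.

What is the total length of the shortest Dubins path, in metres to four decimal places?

56.9514 m

Let ψ = atan2(Δy, Δx) = atan2(30.73, -37.73) = 140.8382° be the start→goal bearing.
Normalize: d = |goal − start| / ρ = 48.660927/4.17 = 11.669287, α = (θ_start − ψ) mod 360° = 133.5618° = 2.331094 rad, β = (θ_goal − ψ) mod 360° = 56.7618° = 0.990681 rad.
Common terms: sin α = 0.724631, cos α = -0.689137, sin β = 0.836399, cos β = 0.548121, cos(α−β) = 0.228351, d² = 136.172259. Work in radians in the unit-radius frame; every candidate has L = ρ·(t + p + q).
LSL: p² = 2 + d² − 2cos(α−β) + 2d(sin α − sin β) = 135.107049; p = √p² = 11.623556; φ = atan2(cos β − cos α, d + sin α − sin β) = 0.106646 rad; t = (φ − α) mod 2π = 4.058738 rad, q = (β − φ) mod 2π = 0.884035 rad → L = 4.17·(4.058738 + 11.623556 + 0.884035) = 4.17·16.566328 = 69.081589 m
RSR: p² = 2 + d² − 2cos(α−β) + 2d(sin β − sin α) = 140.324066; p = √p² = 11.845846; φ = atan2(cos α − cos β, d − sin α + sin β) = -0.104637 rad; t = (α − φ) mod 2π = 2.435731 rad, q = (φ − β) mod 2π = 5.187867 rad → L = 4.17·(2.435731 + 11.845846 + 5.187867) = 4.17·19.469444 = 81.187582 m
LSR: p² = d² − 2 + 2cos(α−β) + 2d(sin α + sin β) = 171.061186; p = √p² = 13.079036; φ = atan2(−cos α − cos β, d + sin α + sin β) − atan2(−2, p) = 0.162399 rad; t = (φ − α) mod 2π = 4.114491 rad, q = (φ − β) mod 2π = 5.454904 rad → L = 4.17·(4.114491 + 13.079036 + 5.454904) = 4.17·22.648431 = 94.443956 m
RSL: p² = d² − 2 + 2cos(α−β) − 2d(sin α + sin β) = 98.196736; p = √p² = 9.909427; φ = atan2(cos α + cos β, d − sin α − sin β) − atan2(2, p) = -0.213102 rad; t = (α − φ) mod 2π = 2.544196 rad, q = (β − φ) mod 2π = 1.203783 rad → L = 4.17·(2.544196 + 9.909427 + 1.203783) = 4.17·13.657406 = 56.951382 m
RLR: c = (6 − d² + 2cos(α−β) + 2d(sin α − sin β))/8 = -16.540508, |c| > 1 → infeasible
LRL: c = (6 − d² + 2cos(α−β) − 2d(sin α − sin β))/8 = -15.888381, |c| > 1 → infeasible
Shortest: RSL with L = 56.951382 m ≈ 56.9514 m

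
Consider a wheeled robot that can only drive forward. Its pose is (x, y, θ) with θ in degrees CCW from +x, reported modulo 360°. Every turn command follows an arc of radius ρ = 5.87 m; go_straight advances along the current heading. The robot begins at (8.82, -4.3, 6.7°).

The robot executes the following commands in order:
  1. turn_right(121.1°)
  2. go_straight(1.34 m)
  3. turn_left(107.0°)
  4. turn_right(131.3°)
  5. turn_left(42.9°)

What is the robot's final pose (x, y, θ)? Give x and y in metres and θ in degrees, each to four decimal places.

set_pose: (x, y, θ) = (8.8200, -4.3000, 6.7000°), ρ = 5.87
turn_right(121.1°): centre at ρ to the right, rotate −121.1° → (14.8506, -12.5548, -114.4000° ≡ 245.6000°)
go_straight(1.34): x += 1.34·cos θ, y += 1.34·sin θ → (14.2970, -13.7752, 245.6000°)
turn_left(107.0°): centre at ρ to the left, rotate +107.0° → (18.8867, -22.0212, 352.6000°)
turn_right(131.3°): centre at ρ to the right, rotate −131.3° → (22.0049, -32.2522, 221.3000°)
turn_left(42.9°): centre at ρ to the left, rotate +42.9° → (20.0391, -36.0689, 264.2000°)

(20.0391, -36.0689, 264.2000°)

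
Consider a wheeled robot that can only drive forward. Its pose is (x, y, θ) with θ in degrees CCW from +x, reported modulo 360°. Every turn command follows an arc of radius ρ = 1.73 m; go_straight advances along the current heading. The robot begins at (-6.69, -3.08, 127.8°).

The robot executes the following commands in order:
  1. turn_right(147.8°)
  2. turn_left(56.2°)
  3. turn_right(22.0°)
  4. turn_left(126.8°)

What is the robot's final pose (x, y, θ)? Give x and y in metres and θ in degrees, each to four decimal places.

(-1.8562, 3.1383, 141.0000°)

set_pose: (x, y, θ) = (-6.6900, -3.0800, 127.8000°), ρ = 1.73
turn_right(147.8°): centre at ρ to the right, rotate −147.8° → (-4.7313, -0.3940, -20.0000° ≡ 340.0000°)
turn_left(56.2°): centre at ρ to the left, rotate +56.2° → (-3.1179, -0.1644, 396.2000° ≡ 36.2000°)
turn_right(22.0°): centre at ρ to the right, rotate −22.0° → (-2.5205, 0.1167, 14.2000°)
turn_left(126.8°): centre at ρ to the left, rotate +126.8° → (-1.8562, 3.1383, 141.0000°)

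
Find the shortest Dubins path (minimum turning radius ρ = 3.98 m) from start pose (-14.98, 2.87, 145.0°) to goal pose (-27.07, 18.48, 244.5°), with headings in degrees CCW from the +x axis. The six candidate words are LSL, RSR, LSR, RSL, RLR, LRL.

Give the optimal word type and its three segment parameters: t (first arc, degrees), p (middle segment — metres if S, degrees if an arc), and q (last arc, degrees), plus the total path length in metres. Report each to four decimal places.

Let ψ = atan2(Δy, Δx) = atan2(15.61, -12.09) = 127.7579° be the start→goal bearing.
Normalize: d = |goal − start| / ρ = 19.744371/3.98 = 4.960897, α = (θ_start − ψ) mod 360° = 17.2421° = 0.300931 rad, β = (θ_goal − ψ) mod 360° = 116.7421° = 2.037534 rad.
Common terms: sin α = 0.296410, cos α = 0.955061, sin β = 0.893041, cos β = -0.449975, cos(α−β) = -0.165048, d² = 24.610502. Work in radians in the unit-radius frame; every candidate has L = ρ·(t + p + q).
LSL: p² = 2 + d² − 2cos(α−β) + 2d(sin α − sin β) = 21.020944; p = √p² = 4.584860; φ = atan2(cos β − cos α, d + sin α − sin β) = -0.311463 rad; t = (φ − α) mod 2π = 5.670791 rad, q = (β − φ) mod 2π = 2.348997 rad → L = 3.98·(5.670791 + 4.584860 + 2.348997) = 3.98·12.604648 = 50.166500 m
RSR: p² = 2 + d² − 2cos(α−β) + 2d(sin β − sin α) = 32.860251; p = √p² = 5.732386; φ = atan2(cos α − cos β, d − sin α + sin β) = 0.247628 rad; t = (α − φ) mod 2π = 0.053303 rad, q = (φ − β) mod 2π = 4.493279 rad → L = 3.98·(0.053303 + 5.732386 + 4.493279) = 3.98·10.278969 = 40.910296 m
LSR: p² = d² − 2 + 2cos(α−β) + 2d(sin α + sin β) = 34.081894; p = √p² = 5.837970; φ = atan2(−cos α − cos β, d + sin α + sin β) − atan2(−2, p) = 0.248114 rad; t = (φ − α) mod 2π = 6.230368 rad, q = (φ − β) mod 2π = 4.493766 rad → L = 3.98·(6.230368 + 5.837970 + 4.493766) = 3.98·16.562104 = 65.917175 m
RSL: p² = d² − 2 + 2cos(α−β) − 2d(sin α + sin β) = 10.478920; p = √p² = 3.237116; φ = atan2(cos α + cos β, d − sin α − sin β) − atan2(2, p) = -0.420298 rad; t = (α − φ) mod 2π = 0.721229 rad, q = (β − φ) mod 2π = 2.457832 rad → L = 3.98·(0.721229 + 3.237116 + 2.457832) = 3.98·6.416177 = 25.536386 m
RLR: c = (6 − d² + 2cos(α−β) + 2d(sin α − sin β))/8 = -3.107531, |c| > 1 → infeasible
LRL: c = (6 − d² + 2cos(α−β) − 2d(sin α − sin β))/8 = -1.627618, |c| > 1 → infeasible
Shortest: RSL with L = 25.536386 m ≈ 25.5364 m
Convert RSL to answer units (arcs ×180/π): t = 0.721229·180/π = 41.3234°, p = ρ·p = 3.98·3.237116 = 12.8837 m, q = 2.457832·180/π = 140.8234°, L = 25.5364 m.

RSL: t = 41.3234°, p = 12.8837 m, q = 140.8234°, L = 25.5364 m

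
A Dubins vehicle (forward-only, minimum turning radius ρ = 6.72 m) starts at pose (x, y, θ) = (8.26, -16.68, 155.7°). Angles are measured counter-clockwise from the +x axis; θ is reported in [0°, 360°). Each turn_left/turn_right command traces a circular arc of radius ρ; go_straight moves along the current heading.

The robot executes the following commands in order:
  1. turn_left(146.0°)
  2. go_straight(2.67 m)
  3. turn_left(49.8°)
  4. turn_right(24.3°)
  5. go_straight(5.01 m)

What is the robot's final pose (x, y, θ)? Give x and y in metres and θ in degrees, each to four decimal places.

set_pose: (x, y, θ) = (8.2600, -16.6800, 155.7000°), ρ = 6.72
turn_left(146.0°): centre at ρ to the left, rotate +146.0° → (-0.2228, -26.3358, 301.7000°)
go_straight(2.67): x += 2.67·cos θ, y += 2.67·sin θ → (1.1802, -28.6075, 301.7000°)
turn_left(49.8°): centre at ρ to the left, rotate +49.8° → (5.9044, -31.7225, 351.5000°)
turn_right(24.3°): centre at ρ to the right, rotate −24.3° → (8.5514, -32.7201, 327.2000°)
go_straight(5.01): x += 5.01·cos θ, y += 5.01·sin θ → (12.7626, -35.4340, 327.2000°)

(12.7626, -35.4340, 327.2000°)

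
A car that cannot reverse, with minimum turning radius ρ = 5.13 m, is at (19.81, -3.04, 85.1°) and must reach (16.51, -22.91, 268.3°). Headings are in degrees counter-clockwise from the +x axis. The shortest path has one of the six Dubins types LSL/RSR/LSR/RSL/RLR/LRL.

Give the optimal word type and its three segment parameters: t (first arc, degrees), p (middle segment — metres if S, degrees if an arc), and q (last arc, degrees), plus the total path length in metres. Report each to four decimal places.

LSR: t = 205.7069°, p = 17.6634 m, q = 22.5069°, L = 38.0966 m

Let ψ = atan2(Δy, Δx) = atan2(-19.87, -3.30) = -99.4296° be the start→goal bearing.
Normalize: d = |goal − start| / ρ = 20.142167/5.13 = 3.926348, α = (θ_start − ψ) mod 360° = 184.5296° = 3.220649 rad, β = (θ_goal − ψ) mod 360° = 7.7296° = 0.134907 rad.
Common terms: sin α = -0.078974, cos α = -0.996877, sin β = 0.134498, cos β = 0.990914, cos(α−β) = -0.998441, d² = 15.416212. Work in radians in the unit-radius frame; every candidate has L = ρ·(t + p + q).
LSL: p² = 2 + d² − 2cos(α−β) + 2d(sin α − sin β) = 17.736764; p = √p² = 4.211504; φ = atan2(cos β − cos α, d + sin α − sin β) = 0.491547 rad; t = (φ − α) mod 2π = 3.554084 rad, q = (β − φ) mod 2π = 5.926545 rad → L = 5.13·(3.554084 + 4.211504 + 5.926545) = 5.13·13.692132 = 70.240638 m
RSR: p² = 2 + d² − 2cos(α−β) + 2d(sin β − sin α) = 21.089422; p = √p² = 4.592322; φ = atan2(cos α − cos β, d − sin α + sin β) = -0.447653 rad; t = (α − φ) mod 2π = 3.668302 rad, q = (φ − β) mod 2π = 5.700626 rad → L = 5.13·(3.668302 + 4.592322 + 5.700626) = 5.13·13.961250 = 71.621210 m
LSR: p² = d² − 2 + 2cos(α−β) + 2d(sin α + sin β) = 11.855343; p = √p² = 3.443159; φ = atan2(−cos α − cos β, d + sin α + sin β) − atan2(−2, p) = 0.527726 rad; t = (φ − α) mod 2π = 3.590262 rad, q = (φ − β) mod 2π = 0.392819 rad → L = 5.13·(3.590262 + 3.443159 + 0.392819) = 5.13·7.426241 = 38.096615 m
RSL: p² = d² − 2 + 2cos(α−β) − 2d(sin α + sin β) = 10.983317; p = √p² = 3.314109; φ = atan2(cos α + cos β, d − sin α − sin β) − atan2(2, p) = -0.544515 rad; t = (α − φ) mod 2π = 3.765164 rad, q = (β − φ) mod 2π = 0.679422 rad → L = 5.13·(3.765164 + 3.314109 + 0.679422) = 5.13·7.758695 = 39.802104 m
RLR: c = (6 − d² + 2cos(α−β) + 2d(sin α − sin β))/8 = -1.636178, |c| > 1 → infeasible
LRL: c = (6 − d² + 2cos(α−β) − 2d(sin α − sin β))/8 = -1.217095, |c| > 1 → infeasible
Shortest: LSR with L = 38.096615 m ≈ 38.0966 m
Convert LSR to answer units (arcs ×180/π): t = 3.590262·180/π = 205.7069°, p = ρ·p = 5.13·3.443159 = 17.6634 m, q = 0.392819·180/π = 22.5069°, L = 38.0966 m.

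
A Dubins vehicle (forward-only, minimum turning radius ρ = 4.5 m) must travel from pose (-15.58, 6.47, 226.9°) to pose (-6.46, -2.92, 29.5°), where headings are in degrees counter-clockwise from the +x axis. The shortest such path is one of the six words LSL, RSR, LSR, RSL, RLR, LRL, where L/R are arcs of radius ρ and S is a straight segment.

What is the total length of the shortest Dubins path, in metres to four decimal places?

17.1118 m

Let ψ = atan2(Δy, Δx) = atan2(-9.39, 9.12) = -45.8357° be the start→goal bearing.
Normalize: d = |goal − start| / ρ = 13.089939/4.5 = 2.908875, α = (θ_start − ψ) mod 360° = 272.7357° = 4.760136 rad, β = (θ_goal − ψ) mod 360° = 75.3357° = 1.314856 rad.
Common terms: sin α = -0.998860, cos α = 0.047729, sin β = 0.967426, cos β = 0.253155, cos(α−β) = -0.954240, d² = 8.461556. Work in radians in the unit-radius frame; every candidate has L = ρ·(t + p + q).
LSL: p² = 2 + d² − 2cos(α−β) + 2d(sin α − sin β) = 0.930675; p = √p² = 0.964715; φ = atan2(cos β − cos α, d + sin α − sin β) = 0.214583 rad; t = (φ − α) mod 2π = 1.737632 rad, q = (β − φ) mod 2π = 1.100273 rad → L = 4.5·(1.737632 + 0.964715 + 1.100273) = 4.5·3.802620 = 17.111791 m
RSR: p² = 2 + d² − 2cos(α−β) + 2d(sin β − sin α) = 23.809398; p = √p² = 4.879487; φ = atan2(cos α − cos β, d − sin α + sin β) = -0.042112 rad; t = (α − φ) mod 2π = 4.802248 rad, q = (φ − β) mod 2π = 4.926217 rad → L = 4.5·(4.802248 + 4.879487 + 4.926217) = 4.5·14.607953 = 65.735787 m
LSR: p² = d² − 2 + 2cos(α−β) + 2d(sin α + sin β) = 4.370196; p = √p² = 2.090501; φ = atan2(−cos α − cos β, d + sin α + sin β) − atan2(−2, p) = 0.659089 rad; t = (φ − α) mod 2π = 2.182138 rad, q = (φ − β) mod 2π = 5.627418 rad → L = 4.5·(2.182138 + 2.090501 + 5.627418) = 4.5·9.900058 = 44.550262 m
RSL: p² = d² − 2 + 2cos(α−β) − 2d(sin α + sin β) = 4.735954; p = √p² = 2.176225; φ = atan2(cos α + cos β, d − sin α − sin β) − atan2(2, p) = -0.641250 rad; t = (α − φ) mod 2π = 5.401386 rad, q = (β − φ) mod 2π = 1.956106 rad → L = 4.5·(5.401386 + 2.176225 + 1.956106) = 4.5·9.533717 = 42.901727 m
RLR: c = (6 − d² + 2cos(α−β) + 2d(sin α − sin β))/8 = -1.976175, |c| > 1 → infeasible
LRL: c = (6 − d² + 2cos(α−β) − 2d(sin α − sin β))/8 = 0.883666; p = 2π − arccos c = 5.796025 rad; φ = atan2(cos β − cos α, d + sin α − sin β) = 0.214583 rad; t = (φ − α + p/2) mod 2π = 4.635645 rad, q = (β − α − t + p) mod 2π = 3.998285 rad → L = 4.5·(4.635645 + 5.796025 + 3.998285) = 4.5·14.429955 = 64.934798 m
Shortest: LSL with L = 17.111791 m ≈ 17.1118 m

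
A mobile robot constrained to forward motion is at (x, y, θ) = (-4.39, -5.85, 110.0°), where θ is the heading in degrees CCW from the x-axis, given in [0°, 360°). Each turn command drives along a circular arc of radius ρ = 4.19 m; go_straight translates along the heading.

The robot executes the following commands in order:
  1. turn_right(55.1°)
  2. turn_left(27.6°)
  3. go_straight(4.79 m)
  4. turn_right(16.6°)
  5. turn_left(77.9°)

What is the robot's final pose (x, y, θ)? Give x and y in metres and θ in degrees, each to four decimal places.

set_pose: (x, y, θ) = (-4.3900, -5.8500, 110.0000°), ρ = 4.19
turn_right(55.1°): centre at ρ to the right, rotate −55.1° → (-3.8807, -2.0077, 54.9000°)
turn_left(27.6°): centre at ρ to the left, rotate +27.6° → (-3.1546, -0.1453, 82.5000°)
go_straight(4.79): x += 4.79·cos θ, y += 4.79·sin θ → (-2.5294, 4.6037, 82.5000°)
turn_right(16.6°): centre at ρ to the right, rotate −16.6° → (-2.2000, 5.7677, 65.9000°)
turn_left(77.9°): centre at ρ to the left, rotate +77.9° → (-3.5502, 10.8598, 143.8000°)

(-3.5502, 10.8598, 143.8000°)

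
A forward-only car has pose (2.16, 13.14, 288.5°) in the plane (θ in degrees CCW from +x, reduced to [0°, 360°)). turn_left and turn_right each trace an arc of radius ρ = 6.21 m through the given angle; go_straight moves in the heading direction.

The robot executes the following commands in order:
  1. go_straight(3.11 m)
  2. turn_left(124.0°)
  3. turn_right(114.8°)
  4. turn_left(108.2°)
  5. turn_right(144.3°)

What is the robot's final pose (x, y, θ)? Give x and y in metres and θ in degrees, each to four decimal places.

(44.9485, 0.8233, 261.6000°)

set_pose: (x, y, θ) = (2.1600, 13.1400, 288.5000°), ρ = 6.21
go_straight(3.11): x += 3.11·cos θ, y += 3.11·sin θ → (3.1468, 10.1907, 288.5000°)
turn_left(124.0°): centre at ρ to the left, rotate +124.0° → (13.9626, 8.3808, 412.5000° ≡ 52.5000°)
turn_right(114.8°): centre at ρ to the right, rotate −114.8° → (24.3877, 7.4870, -62.3000° ≡ 297.7000°)
turn_left(108.2°): centre at ρ to the left, rotate +108.2° → (34.3455, 6.0521, 405.9000° ≡ 45.9000°)
turn_right(144.3°): centre at ρ to the right, rotate −144.3° → (44.9485, 0.8233, -98.4000° ≡ 261.6000°)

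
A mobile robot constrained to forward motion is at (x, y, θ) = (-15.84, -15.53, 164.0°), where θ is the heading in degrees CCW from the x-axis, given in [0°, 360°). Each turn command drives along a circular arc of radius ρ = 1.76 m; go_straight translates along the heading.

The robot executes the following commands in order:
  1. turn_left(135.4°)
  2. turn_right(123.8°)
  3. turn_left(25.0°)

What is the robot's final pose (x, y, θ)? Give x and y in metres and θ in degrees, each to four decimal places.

(-20.2811, -20.8120, 200.6000°)

set_pose: (x, y, θ) = (-15.8400, -15.5300, 164.0000°), ρ = 1.76
turn_left(135.4°): centre at ρ to the left, rotate +135.4° → (-17.8585, -18.0858, 299.4000°)
turn_right(123.8°): centre at ρ to the right, rotate −123.8° → (-19.5268, -20.7046, 175.6000°)
turn_left(25.0°): centre at ρ to the left, rotate +25.0° → (-20.2811, -20.8120, 200.6000°)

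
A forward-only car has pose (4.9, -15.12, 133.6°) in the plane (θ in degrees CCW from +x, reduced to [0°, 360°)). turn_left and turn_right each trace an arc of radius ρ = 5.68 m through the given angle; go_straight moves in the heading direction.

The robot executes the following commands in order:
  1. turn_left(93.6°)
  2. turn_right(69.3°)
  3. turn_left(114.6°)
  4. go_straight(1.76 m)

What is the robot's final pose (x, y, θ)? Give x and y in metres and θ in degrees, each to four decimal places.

(-17.4202, -23.8500, 272.5000°)

set_pose: (x, y, θ) = (4.9000, -15.1200, 133.6000°), ρ = 5.68
turn_left(93.6°): centre at ρ to the left, rotate +93.6° → (-3.3809, -15.1778, 227.2000°)
turn_right(69.3°): centre at ρ to the right, rotate −69.3° → (-9.6854, -16.5813, 157.9000°)
turn_left(114.6°): centre at ρ to the left, rotate +114.6° → (-17.4970, -22.0917, 272.5000°)
go_straight(1.76): x += 1.76·cos θ, y += 1.76·sin θ → (-17.4202, -23.8500, 272.5000°)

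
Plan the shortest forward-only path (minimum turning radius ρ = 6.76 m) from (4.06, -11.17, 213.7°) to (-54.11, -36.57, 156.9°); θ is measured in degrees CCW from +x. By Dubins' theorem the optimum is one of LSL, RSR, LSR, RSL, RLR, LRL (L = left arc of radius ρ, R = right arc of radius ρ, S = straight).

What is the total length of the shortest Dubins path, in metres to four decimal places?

64.1050 m

Let ψ = atan2(Δy, Δx) = atan2(-25.40, -58.17) = -156.4115° be the start→goal bearing.
Normalize: d = |goal − start| / ρ = 63.473687/6.76 = 9.389599, α = (θ_start − ψ) mod 360° = 10.1115° = 0.176478 rad, β = (θ_goal − ψ) mod 360° = 313.3115° = 5.468316 rad.
Common terms: sin α = 0.175564, cos α = 0.984468, sin β = -0.727636, cos β = 0.685964, cos(α−β) = 0.547563, d² = 88.164562. Work in radians in the unit-radius frame; every candidate has L = ρ·(t + p + q).
LSL: p² = 2 + d² − 2cos(α−β) + 2d(sin α − sin β) = 106.030791; p = √p² = 10.297125; φ = atan2(cos β − cos α, d + sin α − sin β) = -0.028993 rad; t = (φ − α) mod 2π = 6.077714 rad, q = (β − φ) mod 2π = 5.497310 rad → L = 6.76·(6.077714 + 10.297125 + 5.497310) = 6.76·21.872149 = 147.855727 m
RSR: p² = 2 + d² − 2cos(α−β) + 2d(sin β − sin α) = 72.108080; p = √p² = 8.491648; φ = atan2(cos α − cos β, d − sin α + sin β) = 0.035160 rad; t = (α − φ) mod 2π = 0.141318 rad, q = (φ − β) mod 2π = 0.850029 rad → L = 6.76·(0.141318 + 8.491648 + 0.850029) = 6.76·9.482995 = 64.105044 m
LSR: p² = d² − 2 + 2cos(α−β) + 2d(sin α + sin β) = 76.892218; p = √p² = 8.768821; φ = atan2(−cos α − cos β, d + sin α + sin β) − atan2(−2, p) = 0.037433 rad; t = (φ − α) mod 2π = 6.144140 rad, q = (φ − β) mod 2π = 0.852302 rad → L = 6.76·(6.144140 + 8.768821 + 0.852302) = 6.76·15.765263 = 106.573177 m
RSL: p² = d² − 2 + 2cos(α−β) − 2d(sin α + sin β) = 97.627159; p = √p² = 9.880646; φ = atan2(cos α + cos β, d − sin α − sin β) − atan2(2, p) = -0.033249 rad; t = (α − φ) mod 2π = 0.209727 rad, q = (β − φ) mod 2π = 5.501566 rad → L = 6.76·(0.209727 + 9.880646 + 5.501566) = 6.76·15.591939 = 105.401505 m
RLR: c = (6 − d² + 2cos(α−β) + 2d(sin α − sin β))/8 = -8.013510, |c| > 1 → infeasible
LRL: c = (6 − d² + 2cos(α−β) − 2d(sin α − sin β))/8 = -12.253849, |c| > 1 → infeasible
Shortest: RSR with L = 64.105044 m ≈ 64.1050 m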